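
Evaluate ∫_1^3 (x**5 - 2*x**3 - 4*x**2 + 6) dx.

176/3

By the power rule, an antiderivative is F(x) = x**6/6 - x**4/2 - 4*x**3/3 + 6*x.
Then F(3) - F(1) = (63) - (13/3) = 176/3.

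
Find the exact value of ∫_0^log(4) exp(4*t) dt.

255/4

Let u = exp(t), so du = exp(t) dt. When t = 0, u = 1; when t = log(4), u = 4.
The integral becomes ∫ u**3 du from 1 to 4, with antiderivative u**4/4.
Back in t: F(t) = exp(4*t)/4.
Then F(log(4)) - F(0) = (64) - (1/4) = 255/4.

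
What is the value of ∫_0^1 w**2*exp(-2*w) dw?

Integrate by parts twice (u = w^2, dv = exp(-2*w) dw).
An antiderivative is F(w) = (-2*w**2 - 2*w - 1)*exp(-2*w)/4.
Then F(1) - F(0) = (-5*exp(-2)/4) - (-1/4) = (-5 + exp(2))*exp(-2)/4.

(-5 + exp(2))*exp(-2)/4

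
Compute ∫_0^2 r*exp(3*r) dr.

Integrate by parts once (u = r, dv = exp(3*r) dr).
An antiderivative is F(r) = (3*r - 1)*exp(3*r)/9.
Then F(2) - F(0) = (5*exp(6)/9) - (-1/9) = 1/9 + 5*exp(6)/9.

1/9 + 5*exp(6)/9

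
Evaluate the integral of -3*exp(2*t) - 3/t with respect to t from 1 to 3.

-3*exp(6)/2 - log(27) + 3*exp(2)/2

An antiderivative is F(t) = -3*exp(2*t)/2 - 3*log(t).
Then F(3) - F(1) = (-3*exp(6)/2 - log(27)) - (-3*exp(2)/2) = -3*exp(6)/2 - log(27) + 3*exp(2)/2.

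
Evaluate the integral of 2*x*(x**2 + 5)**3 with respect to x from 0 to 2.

Let u = x**2 + 5, so du = 2*x dx. When x = 0, u = 5; when x = 2, u = 9.
The integral becomes ∫ u**3 du from 5 to 9, with antiderivative u**4/4.
Back in x: F(x) = (x**2 + 5)**4/4.
Then F(2) - F(0) = (6561/4) - (625/4) = 1484.

1484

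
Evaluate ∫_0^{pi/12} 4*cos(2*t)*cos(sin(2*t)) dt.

2*sin(1/2)

Let u = sin(2*t), so du = 2*cos(2*t) dt. When t = 0, u = 0; when t = pi/12, u = 1/2.
The integral becomes 2·∫ cos(u) du from 0 to 1/2, with antiderivative 2*sin(u).
Back in t: F(t) = 2*sin(sin(2*t)).
Then F(pi/12) - F(0) = (2*sin(1/2)) - (0) = 2*sin(1/2).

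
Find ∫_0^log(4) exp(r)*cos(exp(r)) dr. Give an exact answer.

Let u = exp(r), so du = exp(r) dr. When r = 0, u = 1; when r = log(4), u = 4.
The integral becomes ∫ cos(u) du from 1 to 4, with antiderivative sin(u).
Back in r: F(r) = sin(exp(r)).
Then F(log(4)) - F(0) = (sin(4)) - (sin(1)) = -sin(1) + sin(4).

-sin(1) + sin(4)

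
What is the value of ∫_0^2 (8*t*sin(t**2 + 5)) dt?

4*cos(5) - 4*cos(9)

Let u = t**2 + 5, so du = 2*t dt. When t = 0, u = 5; when t = 2, u = 9.
The integral becomes 4·∫ sin(u) du from 5 to 9, with antiderivative -4*cos(u).
Back in t: F(t) = -4*cos(t**2 + 5).
Then F(2) - F(0) = (-4*cos(9)) - (-4*cos(5)) = 4*cos(5) - 4*cos(9).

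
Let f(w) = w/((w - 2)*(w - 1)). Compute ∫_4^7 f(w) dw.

Factor the denominator: w**2 - 3*w + 2 = (w - 1)(w - 2).
Partial fractions: w/((w - 2)*(w - 1)) = -1/(w - 1) + 2/(w - 2).
An antiderivative is F(w) = 2*log(w - 2) - log(w - 1).
Then F(7) - F(4) = (log(25/6)) - (log(4/3)) = log(25/8).

log(25/8)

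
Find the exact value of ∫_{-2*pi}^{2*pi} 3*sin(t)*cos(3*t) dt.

0

Use the identity sin(t)cos(3*t) = [sin(4*t) + sin(-2*t)]/2.
An antiderivative is F(t) = 3*cos(2*t)/4 - 3*cos(4*t)/8.
Then F(2*pi) - F(-2*pi) = (3/8) - (3/8) = 0.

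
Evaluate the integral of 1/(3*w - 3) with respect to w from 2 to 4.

An antiderivative is F(w) = log(3*w - 3)/3.
Then F(4) - F(2) = (2*log(3)/3) - (log(3)/3) = log(3)/3.

log(3)/3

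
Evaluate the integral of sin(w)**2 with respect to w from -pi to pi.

Use the identity sin^2(w) = (1 - cos(2*w))/2.
An antiderivative is F(w) = w/2 - sin(2*w)/4.
Then F(pi) - F(-pi) = (pi/2) - (-pi/2) = pi.

pi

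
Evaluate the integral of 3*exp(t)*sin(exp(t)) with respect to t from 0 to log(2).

Let u = exp(t), so du = exp(t) dt. When t = 0, u = 1; when t = log(2), u = 2.
The integral becomes 3·∫ sin(u) du from 1 to 2, with antiderivative -3*cos(u).
Back in t: F(t) = -3*cos(exp(t)).
Then F(log(2)) - F(0) = (-3*cos(2)) - (-3*cos(1)) = -3*cos(2) + 3*cos(1).

-3*cos(2) + 3*cos(1)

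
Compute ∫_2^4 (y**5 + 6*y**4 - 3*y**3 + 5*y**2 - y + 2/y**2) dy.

By the power rule, an antiderivative is F(y) = y**6/6 + 6*y**5/5 - 3*y**4/4 + 5*y**3/3 - y**2/2 - 2/y.
Then F(4) - F(2) = (54529/30) - (237/5) = 53107/30.

53107/30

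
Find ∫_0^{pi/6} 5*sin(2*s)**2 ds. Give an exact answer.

Use the identity sin^2(2*s) = (1 - cos(4*s))/2.
An antiderivative is F(s) = 5*s/2 - 5*sin(4*s)/8.
Then F(pi/6) - F(0) = (-5*sqrt(3)/16 + 5*pi/12) - (0) = -5*sqrt(3)/16 + 5*pi/12.

-5*sqrt(3)/16 + 5*pi/12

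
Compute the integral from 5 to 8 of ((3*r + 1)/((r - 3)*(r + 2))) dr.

Factor the denominator: r**2 - r - 6 = (r + 2)(r - 3).
Partial fractions: (3*r + 1)/((r - 3)*(r + 2)) = 1/(r + 2) + 2/(r - 3).
An antiderivative is F(r) = 2*log(r - 3) + log(r + 2).
Then F(8) - F(5) = (log(2) + 3*log(5)) - (log(28)) = -log(7) - log(2) + 3*log(5).

-log(7) - log(2) + 3*log(5)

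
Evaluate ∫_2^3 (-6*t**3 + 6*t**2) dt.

-119/2

By the power rule, an antiderivative is F(t) = -3*t**4/2 + 2*t**3.
Then F(3) - F(2) = (-135/2) - (-8) = -119/2.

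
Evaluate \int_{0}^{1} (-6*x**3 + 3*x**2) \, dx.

-1/2

By the power rule, an antiderivative is F(x) = -3*x**4/2 + x**3.
Then F(1) - F(0) = (-1/2) - (0) = -1/2.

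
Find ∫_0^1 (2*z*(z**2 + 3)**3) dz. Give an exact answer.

Let u = z**2 + 3, so du = 2*z dz. When z = 0, u = 3; when z = 1, u = 4.
The integral becomes ∫ u**3 du from 3 to 4, with antiderivative u**4/4.
Back in z: F(z) = (z**2 + 3)**4/4.
Then F(1) - F(0) = (64) - (81/4) = 175/4.

175/4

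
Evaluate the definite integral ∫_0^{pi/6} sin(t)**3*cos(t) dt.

Let u = sin(t), so du = cos(t) dt. When t = 0, u = 0; when t = pi/6, u = 1/2.
The integral becomes ∫ u**3 du from 0 to 1/2, with antiderivative u**4/4.
Back in t: F(t) = sin(t)**4/4.
Then F(pi/6) - F(0) = (1/64) - (0) = 1/64.

1/64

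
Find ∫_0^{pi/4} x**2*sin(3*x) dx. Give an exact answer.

Integrate by parts twice (u = x^2, dv = sin(3*x) dx).
An antiderivative is F(x) = -x**2*cos(3*x)/3 + 2*x*sin(3*x)/9 + 2*cos(3*x)/27.
Then F(pi/4) - F(0) = (sqrt(2)*(-32 + 24*pi + 9*pi**2)/864) - (2/27) = -2/27 - sqrt(2)/27 + sqrt(2)*pi/36 + sqrt(2)*pi**2/96.

-2/27 - sqrt(2)/27 + sqrt(2)*pi/36 + sqrt(2)*pi**2/96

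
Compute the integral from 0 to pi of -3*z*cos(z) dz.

Integrate by parts once (u = z, dv = -3*cos(z) dz).
An antiderivative is F(z) = -3*z*sin(z) - 3*cos(z).
Then F(pi) - F(0) = (3) - (-3) = 6.

6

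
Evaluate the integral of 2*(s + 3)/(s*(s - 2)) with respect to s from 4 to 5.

Factor the denominator: s**2 - 2*s = s(s - 2).
Partial fractions: 2*(s + 3)/(s*(s - 2)) = -3/s + 5/(s - 2).
An antiderivative is F(s) = -3*log(s) + 5*log(s - 2).
Then F(5) - F(4) = (-3*log(5) + 5*log(3)) - (-log(2)) = -3*log(5) + log(2) + 5*log(3).

-3*log(5) + log(2) + 5*log(3)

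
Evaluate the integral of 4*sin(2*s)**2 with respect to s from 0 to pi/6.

-sqrt(3)/4 + pi/3

Use the identity sin^2(2*s) = (1 - cos(4*s))/2.
An antiderivative is F(s) = 2*s - sin(4*s)/2.
Then F(pi/6) - F(0) = (-sqrt(3)/4 + pi/3) - (0) = -sqrt(3)/4 + pi/3.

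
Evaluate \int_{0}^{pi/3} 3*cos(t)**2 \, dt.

3*sqrt(3)/8 + pi/2

Use the identity cos^2(t) = (1 + cos(2*t))/2.
An antiderivative is F(t) = 3*t/2 + 3*sin(2*t)/4.
Then F(pi/3) - F(0) = (3*sqrt(3)/8 + pi/2) - (0) = 3*sqrt(3)/8 + pi/2.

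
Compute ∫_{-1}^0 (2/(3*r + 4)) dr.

An antiderivative is F(r) = 2*log(3*r + 4)/3.
Then F(0) - F(-1) = (4*log(2)/3) - (0) = 4*log(2)/3.

4*log(2)/3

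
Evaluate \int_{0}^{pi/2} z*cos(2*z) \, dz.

Integrate by parts once (u = z, dv = cos(2*z) dz).
An antiderivative is F(z) = z*sin(2*z)/2 + cos(2*z)/4.
Then F(pi/2) - F(0) = (-1/4) - (1/4) = -1/2.

-1/2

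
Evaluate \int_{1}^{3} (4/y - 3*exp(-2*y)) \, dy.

-3*exp(-2)/2 + 3*exp(-6)/2 + 4*log(3)

An antiderivative is F(y) = 4*log(y) + 3*exp(-2*y)/2.
Then F(3) - F(1) = (3*exp(-6)/2 + 4*log(3)) - (3*exp(-2)/2) = -3*exp(-2)/2 + 3*exp(-6)/2 + 4*log(3).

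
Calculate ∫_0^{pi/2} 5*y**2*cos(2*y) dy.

-5*pi/4

Integrate by parts twice (u = y^2, dv = 5*cos(2*y) dy).
An antiderivative is F(y) = 5*y**2*sin(2*y)/2 + 5*y*cos(2*y)/2 - 5*sin(2*y)/4.
Then F(pi/2) - F(0) = (-5*pi/4) - (0) = -5*pi/4.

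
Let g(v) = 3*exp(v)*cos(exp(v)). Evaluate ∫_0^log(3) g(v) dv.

-3*sin(1) + 3*sin(3)

Let u = exp(v), so du = exp(v) dv. When v = 0, u = 1; when v = log(3), u = 3.
The integral becomes 3·∫ cos(u) du from 1 to 3, with antiderivative 3*sin(u).
Back in v: F(v) = 3*sin(exp(v)).
Then F(log(3)) - F(0) = (3*sin(3)) - (3*sin(1)) = -3*sin(1) + 3*sin(3).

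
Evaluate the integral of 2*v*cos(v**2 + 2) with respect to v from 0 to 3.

Let u = v**2 + 2, so du = 2*v dv. When v = 0, u = 2; when v = 3, u = 11.
The integral becomes ∫ cos(u) du from 2 to 11, with antiderivative sin(u).
Back in v: F(v) = sin(v**2 + 2).
Then F(3) - F(0) = (sin(11)) - (sin(2)) = sin(11) - sin(2).

sin(11) - sin(2)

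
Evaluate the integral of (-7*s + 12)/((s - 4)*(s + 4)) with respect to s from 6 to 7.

Factor the denominator: s**2 - 16 = (s + 4)(s - 4).
Partial fractions: (-7*s + 12)/((s - 4)*(s + 4)) = -5/(s + 4) - 2/(s - 4).
An antiderivative is F(s) = -2*log(s - 4) - 5*log(s + 4).
Then F(7) - F(6) = (-5*log(11) - 2*log(3)) - (-5*log(5) - 7*log(2)) = -5*log(11) - 2*log(3) + 7*log(2) + 5*log(5).

-5*log(11) - 2*log(3) + 7*log(2) + 5*log(5)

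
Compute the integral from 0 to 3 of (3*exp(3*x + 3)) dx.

-exp(3) + exp(12)

Let u = 3*x + 3, so du = 3 dx. When x = 0, u = 3; when x = 3, u = 12.
The integral becomes ∫ exp(u) du from 3 to 12, with antiderivative exp(u).
Back in x: F(x) = exp(3*x + 3).
Then F(3) - F(0) = (exp(12)) - (exp(3)) = -exp(3) + exp(12).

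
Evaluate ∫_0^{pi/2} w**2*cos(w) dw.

-2 + pi**2/4

Integrate by parts twice (u = w^2, dv = cos(w) dw).
An antiderivative is F(w) = w**2*sin(w) + 2*w*cos(w) - 2*sin(w).
Then F(pi/2) - F(0) = (-2 + pi**2/4) - (0) = -2 + pi**2/4.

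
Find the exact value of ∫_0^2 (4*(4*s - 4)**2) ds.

Let u = 4*s - 4, so du = 4 ds. When s = 0, u = -4; when s = 2, u = 4.
The integral becomes ∫ u**2 du from -4 to 4, with antiderivative u**3/3.
Back in s: F(s) = (4*s - 4)**3/3.
Then F(2) - F(0) = (64/3) - (-64/3) = 128/3.

128/3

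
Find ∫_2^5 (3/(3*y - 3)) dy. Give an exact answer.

log(4)

An antiderivative is F(y) = log(3*y - 3).
Then F(5) - F(2) = (log(12)) - (log(3)) = log(4).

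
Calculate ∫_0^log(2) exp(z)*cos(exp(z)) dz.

-sin(1) + sin(2)

Let u = exp(z), so du = exp(z) dz. When z = 0, u = 1; when z = log(2), u = 2.
The integral becomes ∫ cos(u) du from 1 to 2, with antiderivative sin(u).
Back in z: F(z) = sin(exp(z)).
Then F(log(2)) - F(0) = (sin(2)) - (sin(1)) = -sin(1) + sin(2).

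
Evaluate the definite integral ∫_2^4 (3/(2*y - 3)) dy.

3*log(5)/2

An antiderivative is F(y) = 3*log(2*y - 3)/2.
Then F(4) - F(2) = (3*log(5)/2) - (0) = 3*log(5)/2.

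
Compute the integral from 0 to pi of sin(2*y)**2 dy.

pi/2

Use the identity sin^2(2*y) = (1 - cos(4*y))/2.
An antiderivative is F(y) = y/2 - sin(4*y)/8.
Then F(pi) - F(0) = (pi/2) - (0) = pi/2.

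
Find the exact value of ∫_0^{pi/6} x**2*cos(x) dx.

-1 + pi**2/72 + sqrt(3)*pi/6

Integrate by parts twice (u = x^2, dv = cos(x) dx).
An antiderivative is F(x) = x**2*sin(x) + 2*x*cos(x) - 2*sin(x).
Then F(pi/6) - F(0) = (-1 + pi**2/72 + sqrt(3)*pi/6) - (0) = -1 + pi**2/72 + sqrt(3)*pi/6.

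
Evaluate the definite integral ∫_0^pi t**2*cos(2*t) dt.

pi/2

Integrate by parts twice (u = t^2, dv = cos(2*t) dt).
An antiderivative is F(t) = t**2*sin(2*t)/2 + t*cos(2*t)/2 - sin(2*t)/4.
Then F(pi) - F(0) = (pi/2) - (0) = pi/2.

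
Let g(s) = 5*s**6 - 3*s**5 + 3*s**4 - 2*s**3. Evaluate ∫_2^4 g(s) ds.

352472/35

By the power rule, an antiderivative is F(s) = 5*s**7/7 - s**6/2 + 3*s**5/5 - s**4/2.
Then F(4) - F(2) = (354944/35) - (2472/35) = 352472/35.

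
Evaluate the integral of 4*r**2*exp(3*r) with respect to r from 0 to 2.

-8/27 + 104*exp(6)/27

Integrate by parts twice (u = r^2, dv = 4*exp(3*r) dr).
An antiderivative is F(r) = (36*r**2 - 24*r + 8)*exp(3*r)/27.
Then F(2) - F(0) = (104*exp(6)/27) - (8/27) = -8/27 + 104*exp(6)/27.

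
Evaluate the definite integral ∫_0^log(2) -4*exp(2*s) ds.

-6

An antiderivative is F(s) = -2*exp(2*s).
Then F(log(2)) - F(0) = (-8) - (-2) = -6.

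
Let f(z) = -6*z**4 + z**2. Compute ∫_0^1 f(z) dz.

By the power rule, an antiderivative is F(z) = -6*z**5/5 + z**3/3.
Then F(1) - F(0) = (-13/15) - (0) = -13/15.

-13/15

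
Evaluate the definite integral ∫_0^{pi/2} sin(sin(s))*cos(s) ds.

1 - cos(1)

Let u = sin(s), so du = cos(s) ds. When s = 0, u = 0; when s = pi/2, u = 1.
The integral becomes ∫ sin(u) du from 0 to 1, with antiderivative -cos(u).
Back in s: F(s) = -cos(sin(s)).
Then F(pi/2) - F(0) = (-cos(1)) - (-1) = 1 - cos(1).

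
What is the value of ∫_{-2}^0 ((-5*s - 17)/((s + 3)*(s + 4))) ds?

Factor the denominator: s**2 + 7*s + 12 = (s + 4)(s + 3).
Partial fractions: (-5*s - 17)/((s + 3)*(s + 4)) = -3/(s + 4) - 2/(s + 3).
An antiderivative is F(s) = -2*log(s + 3) - 3*log(s + 4).
Then F(0) - F(-2) = (-6*log(2) - 2*log(3)) - (-log(8)) = -log(72).

-log(72)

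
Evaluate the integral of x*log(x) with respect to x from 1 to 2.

Integrate by parts once (u = ln x, dv = x dx).
An antiderivative is F(x) = x**2*(2*log(x) - 1)/4.
Then F(2) - F(1) = (-1 + log(4)) - (-1/4) = -3/4 + log(4).

-3/4 + log(4)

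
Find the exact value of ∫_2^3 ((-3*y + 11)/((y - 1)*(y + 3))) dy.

Factor the denominator: y**2 + 2*y - 3 = (y + 3)(y - 1).
Partial fractions: (-3*y + 11)/((y - 1)*(y + 3)) = -5/(y + 3) + 2/(y - 1).
An antiderivative is F(y) = 2*log(y - 1) - 5*log(y + 3).
Then F(3) - F(2) = (-5*log(3) - 3*log(2)) - (-5*log(5)) = -5*log(3) - 3*log(2) + 5*log(5).

-5*log(3) - 3*log(2) + 5*log(5)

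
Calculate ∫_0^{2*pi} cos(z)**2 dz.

pi

Use the identity cos^2(z) = (1 + cos(2*z))/2.
An antiderivative is F(z) = z/2 + sin(2*z)/4.
Then F(2*pi) - F(0) = (pi) - (0) = pi.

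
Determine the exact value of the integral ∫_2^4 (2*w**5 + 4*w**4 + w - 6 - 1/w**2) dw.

42627/20

By the power rule, an antiderivative is F(w) = w**6/3 + 4*w**5/5 + w**2/2 - 6*w + 1/w.
Then F(4) - F(2) = (130127/60) - (1123/30) = 42627/20.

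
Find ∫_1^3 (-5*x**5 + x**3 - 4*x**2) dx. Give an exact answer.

-1864/3

By the power rule, an antiderivative is F(x) = -5*x**6/6 + x**4/4 - 4*x**3/3.
Then F(3) - F(1) = (-2493/4) - (-23/12) = -1864/3.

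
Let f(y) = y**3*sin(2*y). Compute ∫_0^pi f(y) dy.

Integrate by parts 3 times (u = y^3, dv = sin(2*y) dy).
An antiderivative is F(y) = -y**3*cos(2*y)/2 + 3*y**2*sin(2*y)/4 + 3*y*cos(2*y)/4 - 3*sin(2*y)/8.
Then F(pi) - F(0) = (pi*(3 - 2*pi**2)/4) - (0) = pi*(3 - 2*pi**2)/4.

pi*(3 - 2*pi**2)/4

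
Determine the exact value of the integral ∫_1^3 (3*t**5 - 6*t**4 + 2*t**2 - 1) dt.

By the power rule, an antiderivative is F(t) = t**6/2 - 6*t**5/5 + 2*t**3/3 - t.
Then F(3) - F(1) = (879/10) - (-31/30) = 1334/15.

1334/15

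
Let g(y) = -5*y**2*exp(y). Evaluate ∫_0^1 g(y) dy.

10 - 5*E

Integrate by parts twice (u = y^2, dv = -5*exp(y) dy).
An antiderivative is F(y) = (-5*y**2 + 10*y - 10)*exp(y).
Then F(1) - F(0) = (-5*E) - (-10) = 10 - 5*E.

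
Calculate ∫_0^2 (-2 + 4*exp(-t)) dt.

An antiderivative is F(t) = -2*t - 4*exp(-t).
Then F(2) - F(0) = (-4 - 4*exp(-2)) - (-4) = -4*exp(-2).

-4*exp(-2)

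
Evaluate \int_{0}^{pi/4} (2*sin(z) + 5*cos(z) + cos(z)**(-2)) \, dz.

An antiderivative is F(z) = 5*sin(z) - 2*cos(z) + tan(z).
Then F(pi/4) - F(0) = (1 + 3*sqrt(2)/2) - (-2) = 3*sqrt(2)/2 + 3.

3*sqrt(2)/2 + 3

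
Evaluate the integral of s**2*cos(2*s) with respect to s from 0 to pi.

pi/2

Integrate by parts twice (u = s^2, dv = cos(2*s) ds).
An antiderivative is F(s) = s**2*sin(2*s)/2 + s*cos(2*s)/2 - sin(2*s)/4.
Then F(pi) - F(0) = (pi/2) - (0) = pi/2.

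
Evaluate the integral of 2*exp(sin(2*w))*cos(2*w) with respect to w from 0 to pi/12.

-1 + exp(1/2)

Let u = sin(2*w), so du = 2*cos(2*w) dw. When w = 0, u = 0; when w = pi/12, u = 1/2.
The integral becomes ∫ exp(u) du from 0 to 1/2, with antiderivative exp(u).
Back in w: F(w) = exp(sin(2*w)).
Then F(pi/12) - F(0) = (exp(1/2)) - (1) = -1 + exp(1/2).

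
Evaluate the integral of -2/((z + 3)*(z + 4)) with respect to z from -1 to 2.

log(16/25)

Factor the denominator: z**2 + 7*z + 12 = (z + 4)(z + 3).
Partial fractions: -2/((z + 3)*(z + 4)) = 2/(z + 4) - 2/(z + 3).
An antiderivative is F(z) = -2*log(z + 3) + 2*log(z + 4).
Then F(2) - F(-1) = (log(36/25)) - (log(9/4)) = log(16/25).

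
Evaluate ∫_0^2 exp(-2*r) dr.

An antiderivative is F(r) = -exp(-2*r)/2.
Then F(2) - F(0) = (-exp(-4)/2) - (-1/2) = -(1 - exp(4))*exp(-4)/2.

-(1 - exp(4))*exp(-4)/2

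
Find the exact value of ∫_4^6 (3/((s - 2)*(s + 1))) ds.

Factor the denominator: s**2 - s - 2 = (s + 1)(s - 2).
Partial fractions: 3/((s - 2)*(s + 1)) = -1/(s + 1) + 1/(s - 2).
An antiderivative is F(s) = log(s - 2) - log(s + 1).
Then F(6) - F(4) = (log(4/7)) - (log(2/5)) = log(10/7).

log(10/7)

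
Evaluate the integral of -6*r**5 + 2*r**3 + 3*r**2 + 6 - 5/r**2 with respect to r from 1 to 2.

-45

By the power rule, an antiderivative is F(r) = -r**6 + r**4/2 + r**3 + 6*r + 5/r.
Then F(2) - F(1) = (-67/2) - (23/2) = -45.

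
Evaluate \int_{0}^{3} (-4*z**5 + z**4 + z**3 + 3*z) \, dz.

-8073/20

By the power rule, an antiderivative is F(z) = -2*z**6/3 + z**5/5 + z**4/4 + 3*z**2/2.
Then F(3) - F(0) = (-8073/20) - (0) = -8073/20.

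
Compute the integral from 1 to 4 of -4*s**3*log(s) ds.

Integrate by parts once (u = ln s, dv = -4*s**3 ds).
An antiderivative is F(s) = -s**4*(4*log(s) - 1)/4.
Then F(4) - F(1) = (64 - 512*log(2)) - (1/4) = 255/4 - 512*log(2).

255/4 - 512*log(2)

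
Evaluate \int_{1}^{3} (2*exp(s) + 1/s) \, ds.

An antiderivative is F(s) = 2*exp(s) + log(s).
Then F(3) - F(1) = (log(3) + 2*exp(3)) - (2*exp(1)) = -2*exp(1) + log(3) + 2*exp(3).

-2*exp(1) + log(3) + 2*exp(3)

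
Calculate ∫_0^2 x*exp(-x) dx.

Integrate by parts once (u = x, dv = exp(-x) dx).
An antiderivative is F(x) = (-x - 1)*exp(-x).
Then F(2) - F(0) = (-3*exp(-2)) - (-1) = 1 - 3*exp(-2).

1 - 3*exp(-2)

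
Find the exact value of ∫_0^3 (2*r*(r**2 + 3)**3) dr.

20655/4

Let u = r**2 + 3, so du = 2*r dr. When r = 0, u = 3; when r = 3, u = 12.
The integral becomes ∫ u**3 du from 3 to 12, with antiderivative u**4/4.
Back in r: F(r) = (r**2 + 3)**4/4.
Then F(3) - F(0) = (5184) - (81/4) = 20655/4.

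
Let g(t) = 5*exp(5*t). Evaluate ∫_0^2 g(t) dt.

-1 + exp(10)

Let u = 5*t, so du = 5 dt. When t = 0, u = 0; when t = 2, u = 10.
The integral becomes ∫ exp(u) du from 0 to 10, with antiderivative exp(u).
Back in t: F(t) = exp(5*t).
Then F(2) - F(0) = (exp(10)) - (1) = -1 + exp(10).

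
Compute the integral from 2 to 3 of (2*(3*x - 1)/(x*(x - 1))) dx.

log(36)

Factor the denominator: x**2 - x = x(x - 1).
Partial fractions: 2*(3*x - 1)/(x*(x - 1)) = 2/x + 4/(x - 1).
An antiderivative is F(x) = 2*log(x) + 4*log(x - 1).
Then F(3) - F(2) = (2*log(3) + 4*log(2)) - (log(4)) = log(36).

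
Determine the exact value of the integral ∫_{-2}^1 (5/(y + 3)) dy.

10*log(2)

An antiderivative is F(y) = 5*log(y + 3).
Then F(1) - F(-2) = (10*log(2)) - (0) = 10*log(2).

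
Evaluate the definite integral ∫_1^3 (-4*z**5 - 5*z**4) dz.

-2182/3

By the power rule, an antiderivative is F(z) = -2*z**6/3 - z**5.
Then F(3) - F(1) = (-729) - (-5/3) = -2182/3.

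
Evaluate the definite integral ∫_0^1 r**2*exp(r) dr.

Integrate by parts twice (u = r^2, dv = exp(r) dr).
An antiderivative is F(r) = (r**2 - 2*r + 2)*exp(r).
Then F(1) - F(0) = (E) - (2) = -2 + E.

-2 + E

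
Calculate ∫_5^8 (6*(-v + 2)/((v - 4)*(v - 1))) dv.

Factor the denominator: v**2 - 5*v + 4 = (v - 1)(v - 4).
Partial fractions: 6*(-v + 2)/((v - 4)*(v - 1)) = -2/(v - 1) - 4/(v - 4).
An antiderivative is F(v) = -4*log(v - 4) - 2*log(v - 1).
Then F(8) - F(5) = (-8*log(2) - 2*log(7)) - (-log(16)) = -2*log(7) - 4*log(2).

-2*log(7) - 4*log(2)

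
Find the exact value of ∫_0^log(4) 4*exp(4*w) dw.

Let u = exp(w), so du = exp(w) dw. When w = 0, u = 1; when w = log(4), u = 4.
The integral becomes 4·∫ u**3 du from 1 to 4, with antiderivative u**4.
Back in w: F(w) = exp(4*w).
Then F(log(4)) - F(0) = (256) - (1) = 255.

255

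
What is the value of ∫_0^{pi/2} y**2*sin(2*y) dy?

Integrate by parts twice (u = y^2, dv = sin(2*y) dy).
An antiderivative is F(y) = -y**2*cos(2*y)/2 + y*sin(2*y)/2 + cos(2*y)/4.
Then F(pi/2) - F(0) = (-1/4 + pi**2/8) - (1/4) = -1/2 + pi**2/8.

-1/2 + pi**2/8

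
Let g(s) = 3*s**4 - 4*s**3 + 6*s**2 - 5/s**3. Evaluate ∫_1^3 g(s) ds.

5174/45

By the power rule, an antiderivative is F(s) = 3*s**5/5 - s**4 + 2*s**3 + 5/(2*s**2).
Then F(3) - F(1) = (10717/90) - (41/10) = 5174/45.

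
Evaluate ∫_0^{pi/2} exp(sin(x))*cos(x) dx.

Let u = sin(x), so du = cos(x) dx. When x = 0, u = 0; when x = pi/2, u = 1.
The integral becomes ∫ exp(u) du from 0 to 1, with antiderivative exp(u).
Back in x: F(x) = exp(sin(x)).
Then F(pi/2) - F(0) = (E) - (1) = -1 + E.

-1 + E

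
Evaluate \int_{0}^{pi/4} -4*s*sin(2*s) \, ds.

-1

Integrate by parts once (u = s, dv = -4*sin(2*s) ds).
An antiderivative is F(s) = 2*s*cos(2*s) - sin(2*s).
Then F(pi/4) - F(0) = (-1) - (0) = -1.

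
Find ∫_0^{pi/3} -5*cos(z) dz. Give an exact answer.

-5*sqrt(3)/2

An antiderivative is F(z) = -5*sin(z).
Then F(pi/3) - F(0) = (-5*sqrt(3)/2) - (0) = -5*sqrt(3)/2.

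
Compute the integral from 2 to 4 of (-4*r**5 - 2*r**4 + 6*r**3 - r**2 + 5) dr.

-41002/15

By the power rule, an antiderivative is F(r) = -2*r**6/3 - 2*r**5/5 + 3*r**4/2 - r**3/3 + 5*r.
Then F(4) - F(2) = (-13788/5) - (-362/15) = -41002/15.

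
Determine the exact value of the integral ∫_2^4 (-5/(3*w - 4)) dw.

An antiderivative is F(w) = -5*log(3*w - 4)/3.
Then F(4) - F(2) = (-log(32)) - (-5*log(2)/3) = -10*log(2)/3.

-10*log(2)/3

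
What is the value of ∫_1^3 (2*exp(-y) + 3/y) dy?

-2*exp(-3) + 2*exp(-1) + 3*log(3)

An antiderivative is F(y) = 3*log(y) - 2*exp(-y).
Then F(3) - F(1) = (-2*exp(-3) + 3*log(3)) - (-2*exp(-1)) = -2*exp(-3) + 2*exp(-1) + 3*log(3).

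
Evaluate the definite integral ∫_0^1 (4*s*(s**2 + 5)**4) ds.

Let u = s**2 + 5, so du = 2*s ds. When s = 0, u = 5; when s = 1, u = 6.
The integral becomes 2·∫ u**4 du from 5 to 6, with antiderivative 2*u**5/5.
Back in s: F(s) = 2*(s**2 + 5)**5/5.
Then F(1) - F(0) = (15552/5) - (1250) = 9302/5.

9302/5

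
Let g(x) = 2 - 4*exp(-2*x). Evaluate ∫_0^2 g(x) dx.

An antiderivative is F(x) = 2*x + 2*exp(-2*x).
Then F(2) - F(0) = (2*exp(-4) + 4) - (2) = 2*exp(-4) + 2.

2*exp(-4) + 2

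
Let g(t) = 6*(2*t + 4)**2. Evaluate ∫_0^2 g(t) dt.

448

Let u = 2*t + 4, so du = 2 dt. When t = 0, u = 4; when t = 2, u = 8.
The integral becomes 3·∫ u**2 du from 4 to 8, with antiderivative u**3.
Back in t: F(t) = (2*t + 4)**3.
Then F(2) - F(0) = (512) - (64) = 448.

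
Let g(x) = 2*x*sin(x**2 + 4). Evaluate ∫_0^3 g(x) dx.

Let u = x**2 + 4, so du = 2*x dx. When x = 0, u = 4; when x = 3, u = 13.
The integral becomes ∫ sin(u) du from 4 to 13, with antiderivative -cos(u).
Back in x: F(x) = -cos(x**2 + 4).
Then F(3) - F(0) = (-cos(13)) - (-cos(4)) = -cos(13) + cos(4).

-cos(13) + cos(4)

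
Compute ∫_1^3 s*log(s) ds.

-2 + 9*log(3)/2

Integrate by parts once (u = ln s, dv = s ds).
An antiderivative is F(s) = s**2*(2*log(s) - 1)/4.
Then F(3) - F(1) = (-9/4 + 9*log(3)/2) - (-1/4) = -2 + 9*log(3)/2.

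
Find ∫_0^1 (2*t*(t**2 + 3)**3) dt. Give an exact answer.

Let u = t**2 + 3, so du = 2*t dt. When t = 0, u = 3; when t = 1, u = 4.
The integral becomes ∫ u**3 du from 3 to 4, with antiderivative u**4/4.
Back in t: F(t) = (t**2 + 3)**4/4.
Then F(1) - F(0) = (64) - (81/4) = 175/4.

175/4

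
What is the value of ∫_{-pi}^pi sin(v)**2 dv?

Use the identity sin^2(v) = (1 - cos(2*v))/2.
An antiderivative is F(v) = v/2 - sin(2*v)/4.
Then F(pi) - F(-pi) = (pi/2) - (-pi/2) = pi.

pi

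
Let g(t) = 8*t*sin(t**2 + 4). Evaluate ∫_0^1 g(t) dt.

4*cos(4) - 4*cos(5)

Let u = t**2 + 4, so du = 2*t dt. When t = 0, u = 4; when t = 1, u = 5.
The integral becomes 4·∫ sin(u) du from 4 to 5, with antiderivative -4*cos(u).
Back in t: F(t) = -4*cos(t**2 + 4).
Then F(1) - F(0) = (-4*cos(5)) - (-4*cos(4)) = 4*cos(4) - 4*cos(5).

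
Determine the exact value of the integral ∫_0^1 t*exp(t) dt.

1

Integrate by parts once (u = t, dv = exp(t) dt).
An antiderivative is F(t) = (t - 1)*exp(t).
Then F(1) - F(0) = (0) - (-1) = 1.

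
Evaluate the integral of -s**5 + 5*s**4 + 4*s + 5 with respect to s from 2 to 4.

354

By the power rule, an antiderivative is F(s) = -s**6/6 + s**5 + 2*s**2 + 5*s.
Then F(4) - F(2) = (1180/3) - (118/3) = 354.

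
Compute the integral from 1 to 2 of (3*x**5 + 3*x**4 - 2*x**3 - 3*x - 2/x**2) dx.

By the power rule, an antiderivative is F(x) = x**6/2 + 3*x**5/5 - x**4/2 - 3*x**2/2 + 2/x.
Then F(2) - F(1) = (191/5) - (11/10) = 371/10.

371/10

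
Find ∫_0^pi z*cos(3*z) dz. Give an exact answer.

-2/9

Integrate by parts once (u = z, dv = cos(3*z) dz).
An antiderivative is F(z) = z*sin(3*z)/3 + cos(3*z)/9.
Then F(pi) - F(0) = (-1/9) - (1/9) = -2/9.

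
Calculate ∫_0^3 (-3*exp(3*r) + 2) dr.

An antiderivative is F(r) = -exp(3*r) + 2*r.
Then F(3) - F(0) = (6 - exp(9)) - (-1) = 7 - exp(9).

7 - exp(9)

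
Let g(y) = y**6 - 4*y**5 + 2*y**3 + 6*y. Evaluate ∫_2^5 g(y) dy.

By the power rule, an antiderivative is F(y) = y**7/7 - 2*y**6/3 + y**4/2 + 3*y**2.
Then F(5) - F(2) = (47525/42) - (-92/21) = 15903/14.

15903/14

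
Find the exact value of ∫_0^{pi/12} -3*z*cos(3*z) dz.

Integrate by parts once (u = z, dv = -3*cos(3*z) dz).
An antiderivative is F(z) = -z*sin(3*z) - cos(3*z)/3.
Then F(pi/12) - F(0) = (sqrt(2)*(-4 - pi)/24) - (-1/3) = -sqrt(2)/6 - sqrt(2)*pi/24 + 1/3.

-sqrt(2)/6 - sqrt(2)*pi/24 + 1/3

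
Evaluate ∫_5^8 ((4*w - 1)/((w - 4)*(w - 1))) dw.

Factor the denominator: w**2 - 5*w + 4 = (w - 1)(w - 4).
Partial fractions: (4*w - 1)/((w - 4)*(w - 1)) = -1/(w - 1) + 5/(w - 4).
An antiderivative is F(w) = 5*log(w - 4) - log(w - 1).
Then F(8) - F(5) = (-log(7) + 10*log(2)) - (-log(4)) = -log(7) + 12*log(2).

-log(7) + 12*log(2)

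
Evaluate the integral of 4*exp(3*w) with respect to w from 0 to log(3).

104/3

Let u = exp(w), so du = exp(w) dw. When w = 0, u = 1; when w = log(3), u = 3.
The integral becomes 4·∫ u**2 du from 1 to 3, with antiderivative 4*u**3/3.
Back in w: F(w) = 4*exp(3*w)/3.
Then F(log(3)) - F(0) = (36) - (4/3) = 104/3.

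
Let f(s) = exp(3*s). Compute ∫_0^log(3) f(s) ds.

Let u = exp(s), so du = exp(s) ds. When s = 0, u = 1; when s = log(3), u = 3.
The integral becomes ∫ u**2 du from 1 to 3, with antiderivative u**3/3.
Back in s: F(s) = exp(3*s)/3.
Then F(log(3)) - F(0) = (9) - (1/3) = 26/3.

26/3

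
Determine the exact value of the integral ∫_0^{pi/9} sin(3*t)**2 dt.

-sqrt(3)/24 + pi/18

Use the identity sin^2(3*t) = (1 - cos(6*t))/2.
An antiderivative is F(t) = t/2 - sin(6*t)/12.
Then F(pi/9) - F(0) = (-sqrt(3)/24 + pi/18) - (0) = -sqrt(3)/24 + pi/18.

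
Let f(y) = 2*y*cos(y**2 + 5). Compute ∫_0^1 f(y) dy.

Let u = y**2 + 5, so du = 2*y dy. When y = 0, u = 5; when y = 1, u = 6.
The integral becomes ∫ cos(u) du from 5 to 6, with antiderivative sin(u).
Back in y: F(y) = sin(y**2 + 5).
Then F(1) - F(0) = (sin(6)) - (sin(5)) = sin(6) - sin(5).

sin(6) - sin(5)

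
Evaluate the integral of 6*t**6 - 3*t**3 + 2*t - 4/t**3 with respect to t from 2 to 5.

46492881/700

By the power rule, an antiderivative is F(t) = 6*t**7/7 - 3*t**4/4 + t**2 + 2/t**2.
Then F(5) - F(2) = (46564431/700) - (1431/14) = 46492881/700.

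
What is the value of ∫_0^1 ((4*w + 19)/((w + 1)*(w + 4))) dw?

-log(5) + 7*log(2)

Factor the denominator: w**2 + 5*w + 4 = (w + 4)(w + 1).
Partial fractions: (4*w + 19)/((w + 1)*(w + 4)) = -1/(w + 4) + 5/(w + 1).
An antiderivative is F(w) = 5*log(w + 1) - log(w + 4).
Then F(1) - F(0) = (log(32/5)) - (-log(4)) = -log(5) + 7*log(2).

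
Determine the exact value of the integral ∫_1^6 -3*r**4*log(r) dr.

933 - 23328*log(6)/5

Integrate by parts once (u = ln r, dv = -3*r**4 dr).
An antiderivative is F(r) = -3*r**5*(5*log(r) - 1)/25.
Then F(6) - F(1) = (23328/25 - 23328*log(6)/5) - (3/25) = 933 - 23328*log(6)/5.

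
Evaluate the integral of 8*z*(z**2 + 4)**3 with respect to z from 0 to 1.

Let u = z**2 + 4, so du = 2*z dz. When z = 0, u = 4; when z = 1, u = 5.
The integral becomes 4·∫ u**3 du from 4 to 5, with antiderivative u**4.
Back in z: F(z) = (z**2 + 4)**4.
Then F(1) - F(0) = (625) - (256) = 369.

369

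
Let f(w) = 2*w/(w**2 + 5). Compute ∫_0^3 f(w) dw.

Let u = w**2 + 5, so du = 2*w dw. When w = 0, u = 5; when w = 3, u = 14.
The integral becomes ∫ 1/u du from 5 to 14, with antiderivative log(u).
Back in w: F(w) = log(w**2 + 5).
Then F(3) - F(0) = (log(14)) - (log(5)) = log(14/5).

log(14/5)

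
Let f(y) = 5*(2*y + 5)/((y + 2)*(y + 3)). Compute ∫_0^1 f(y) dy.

Factor the denominator: y**2 + 5*y + 6 = (y + 3)(y + 2).
Partial fractions: 5*(2*y + 5)/((y + 2)*(y + 3)) = 5/(y + 3) + 5/(y + 2).
An antiderivative is F(y) = 5*log(y + 2) + 5*log(y + 3).
Then F(1) - F(0) = (5*log(3) + 10*log(2)) - (5*log(2) + 5*log(3)) = log(32).

log(32)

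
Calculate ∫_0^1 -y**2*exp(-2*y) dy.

Integrate by parts twice (u = y^2, dv = -exp(-2*y) dy).
An antiderivative is F(y) = (2*y**2 + 2*y + 1)*exp(-2*y)/4.
Then F(1) - F(0) = (5*exp(-2)/4) - (1/4) = (5 - exp(2))*exp(-2)/4.

(5 - exp(2))*exp(-2)/4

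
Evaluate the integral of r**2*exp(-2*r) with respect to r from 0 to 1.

(-5 + exp(2))*exp(-2)/4

Integrate by parts twice (u = r^2, dv = exp(-2*r) dr).
An antiderivative is F(r) = (-2*r**2 - 2*r - 1)*exp(-2*r)/4.
Then F(1) - F(0) = (-5*exp(-2)/4) - (-1/4) = (-5 + exp(2))*exp(-2)/4.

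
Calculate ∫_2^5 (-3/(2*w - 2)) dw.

-log(8)

An antiderivative is F(w) = -3*log(2*w - 2)/2.
Then F(5) - F(2) = (-9*log(2)/2) - (-3*log(2)/2) = -log(8).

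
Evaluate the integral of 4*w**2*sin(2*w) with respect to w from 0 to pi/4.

-1 + pi/2

Integrate by parts twice (u = w^2, dv = 4*sin(2*w) dw).
An antiderivative is F(w) = -2*w**2*cos(2*w) + 2*w*sin(2*w) + cos(2*w).
Then F(pi/4) - F(0) = (pi/2) - (1) = -1 + pi/2.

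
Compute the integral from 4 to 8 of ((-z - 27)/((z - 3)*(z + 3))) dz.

-5*log(5) - 4*log(7) + 4*log(11)

Factor the denominator: z**2 - 9 = (z + 3)(z - 3).
Partial fractions: (-z - 27)/((z - 3)*(z + 3)) = 4/(z + 3) - 5/(z - 3).
An antiderivative is F(z) = -5*log(z - 3) + 4*log(z + 3).
Then F(8) - F(4) = (-5*log(5) + 4*log(11)) - (4*log(7)) = -5*log(5) - 4*log(7) + 4*log(11).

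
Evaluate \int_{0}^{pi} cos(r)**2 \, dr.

Use the identity cos^2(r) = (1 + cos(2*r))/2.
An antiderivative is F(r) = r/2 + sin(2*r)/4.
Then F(pi) - F(0) = (pi/2) - (0) = pi/2.

pi/2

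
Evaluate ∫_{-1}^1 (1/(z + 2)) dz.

An antiderivative is F(z) = log(z + 2).
Then F(1) - F(-1) = (log(3)) - (0) = log(3).

log(3)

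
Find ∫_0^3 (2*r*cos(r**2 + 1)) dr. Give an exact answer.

-sin(1) + sin(10)

Let u = r**2 + 1, so du = 2*r dr. When r = 0, u = 1; when r = 3, u = 10.
The integral becomes ∫ cos(u) du from 1 to 10, with antiderivative sin(u).
Back in r: F(r) = sin(r**2 + 1).
Then F(3) - F(0) = (sin(10)) - (sin(1)) = -sin(1) + sin(10).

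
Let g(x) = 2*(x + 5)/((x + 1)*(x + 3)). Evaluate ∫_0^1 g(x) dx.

log(9)

Factor the denominator: x**2 + 4*x + 3 = (x + 3)(x + 1).
Partial fractions: 2*(x + 5)/((x + 1)*(x + 3)) = -2/(x + 3) + 4/(x + 1).
An antiderivative is F(x) = 4*log(x + 1) - 2*log(x + 3).
Then F(1) - F(0) = (0) - (-log(9)) = log(9).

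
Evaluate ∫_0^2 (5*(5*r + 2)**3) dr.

Let u = 5*r + 2, so du = 5 dr. When r = 0, u = 2; when r = 2, u = 12.
The integral becomes ∫ u**3 du from 2 to 12, with antiderivative u**4/4.
Back in r: F(r) = (5*r + 2)**4/4.
Then F(2) - F(0) = (5184) - (4) = 5180.

5180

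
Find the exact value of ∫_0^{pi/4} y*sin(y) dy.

sqrt(2)*(4 - pi)/8

Integrate by parts once (u = y, dv = sin(y) dy).
An antiderivative is F(y) = -y*cos(y) + sin(y).
Then F(pi/4) - F(0) = (sqrt(2)*(4 - pi)/8) - (0) = sqrt(2)*(4 - pi)/8.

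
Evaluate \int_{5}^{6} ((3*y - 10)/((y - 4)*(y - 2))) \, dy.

Factor the denominator: y**2 - 6*y + 8 = (y - 2)(y - 4).
Partial fractions: (3*y - 10)/((y - 4)*(y - 2)) = 2/(y - 2) + 1/(y - 4).
An antiderivative is F(y) = log(y - 4) + 2*log(y - 2).
Then F(6) - F(5) = (log(32)) - (log(9)) = log(32/9).

log(32/9)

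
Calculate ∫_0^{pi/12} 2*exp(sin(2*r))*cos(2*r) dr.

-1 + exp(1/2)

Let u = sin(2*r), so du = 2*cos(2*r) dr. When r = 0, u = 0; when r = pi/12, u = 1/2.
The integral becomes ∫ exp(u) du from 0 to 1/2, with antiderivative exp(u).
Back in r: F(r) = exp(sin(2*r)).
Then F(pi/12) - F(0) = (exp(1/2)) - (1) = -1 + exp(1/2).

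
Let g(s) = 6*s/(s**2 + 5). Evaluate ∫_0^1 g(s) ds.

Let u = s**2 + 5, so du = 2*s ds. When s = 0, u = 5; when s = 1, u = 6.
The integral becomes 3·∫ 1/u du from 5 to 6, with antiderivative 3*log(u).
Back in s: F(s) = 3*log(s**2 + 5).
Then F(1) - F(0) = (3*log(2) + 3*log(3)) - (3*log(5)) = -3*log(5) + 3*log(2) + 3*log(3).

-3*log(5) + 3*log(2) + 3*log(3)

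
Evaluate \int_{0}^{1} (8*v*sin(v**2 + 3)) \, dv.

Let u = v**2 + 3, so du = 2*v dv. When v = 0, u = 3; when v = 1, u = 4.
The integral becomes 4·∫ sin(u) du from 3 to 4, with antiderivative -4*cos(u).
Back in v: F(v) = -4*cos(v**2 + 3).
Then F(1) - F(0) = (-4*cos(4)) - (-4*cos(3)) = 4*cos(3) - 4*cos(4).

4*cos(3) - 4*cos(4)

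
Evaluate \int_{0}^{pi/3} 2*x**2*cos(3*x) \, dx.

Integrate by parts twice (u = x^2, dv = 2*cos(3*x) dx).
An antiderivative is F(x) = 2*x**2*sin(3*x)/3 + 4*x*cos(3*x)/9 - 4*sin(3*x)/27.
Then F(pi/3) - F(0) = (-4*pi/27) - (0) = -4*pi/27.

-4*pi/27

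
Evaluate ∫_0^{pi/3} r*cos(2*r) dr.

-3/8 + sqrt(3)*pi/12

Integrate by parts once (u = r, dv = cos(2*r) dr).
An antiderivative is F(r) = r*sin(2*r)/2 + cos(2*r)/4.
Then F(pi/3) - F(0) = (-1/8 + sqrt(3)*pi/12) - (1/4) = -3/8 + sqrt(3)*pi/12.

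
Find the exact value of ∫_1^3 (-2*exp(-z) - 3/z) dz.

An antiderivative is F(z) = -3*log(z) + 2*exp(-z).
Then F(3) - F(1) = (-3*log(3) + 2*exp(-3)) - (2*exp(-1)) = -3*log(3) - 2*exp(-1) + 2*exp(-3).

-3*log(3) - 2*exp(-1) + 2*exp(-3)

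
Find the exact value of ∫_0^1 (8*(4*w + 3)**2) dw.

632/3

Let u = 4*w + 3, so du = 4 dw. When w = 0, u = 3; when w = 1, u = 7.
The integral becomes 2·∫ u**2 du from 3 to 7, with antiderivative 2*u**3/3.
Back in w: F(w) = 2*(4*w + 3)**3/3.
Then F(1) - F(0) = (686/3) - (18) = 632/3.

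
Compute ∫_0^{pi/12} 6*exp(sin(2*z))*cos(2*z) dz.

-3 + 3*exp(1/2)

Let u = sin(2*z), so du = 2*cos(2*z) dz. When z = 0, u = 0; when z = pi/12, u = 1/2.
The integral becomes 3·∫ exp(u) du from 0 to 1/2, with antiderivative 3*exp(u).
Back in z: F(z) = 3*exp(sin(2*z)).
Then F(pi/12) - F(0) = (3*exp(1/2)) - (3) = -3 + 3*exp(1/2).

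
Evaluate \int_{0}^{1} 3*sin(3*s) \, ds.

1 - cos(3)

Let u = 3*s, so du = 3 ds. When s = 0, u = 0; when s = 1, u = 3.
The integral becomes ∫ sin(u) du from 0 to 3, with antiderivative -cos(u).
Back in s: F(s) = -cos(3*s).
Then F(1) - F(0) = (-cos(3)) - (-1) = 1 - cos(3).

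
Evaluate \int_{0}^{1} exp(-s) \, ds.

1 - exp(-1)

An antiderivative is F(s) = -exp(-s).
Then F(1) - F(0) = (-exp(-1)) - (-1) = 1 - exp(-1).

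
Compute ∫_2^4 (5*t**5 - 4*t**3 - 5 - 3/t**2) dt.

12437/4

By the power rule, an antiderivative is F(t) = 5*t**6/6 - t**4 - 5*t + 3/t.
Then F(4) - F(2) = (37657/12) - (173/6) = 12437/4.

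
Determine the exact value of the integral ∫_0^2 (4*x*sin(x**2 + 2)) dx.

-2*cos(6) + 2*cos(2)

Let u = x**2 + 2, so du = 2*x dx. When x = 0, u = 2; when x = 2, u = 6.
The integral becomes 2·∫ sin(u) du from 2 to 6, with antiderivative -2*cos(u).
Back in x: F(x) = -2*cos(x**2 + 2).
Then F(2) - F(0) = (-2*cos(6)) - (-2*cos(2)) = -2*cos(6) + 2*cos(2).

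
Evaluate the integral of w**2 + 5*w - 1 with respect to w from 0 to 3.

57/2

By the power rule, an antiderivative is F(w) = w**3/3 + 5*w**2/2 - w.
Then F(3) - F(0) = (57/2) - (0) = 57/2.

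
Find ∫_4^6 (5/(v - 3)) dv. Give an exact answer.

5*log(3)

An antiderivative is F(v) = 5*log(v - 3).
Then F(6) - F(4) = (5*log(3)) - (0) = 5*log(3).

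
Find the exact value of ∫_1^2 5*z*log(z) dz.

Integrate by parts once (u = ln z, dv = 5*z dz).
An antiderivative is F(z) = 5*z**2*(2*log(z) - 1)/4.
Then F(2) - F(1) = (-5 + 10*log(2)) - (-5/4) = -15/4 + 10*log(2).

-15/4 + 10*log(2)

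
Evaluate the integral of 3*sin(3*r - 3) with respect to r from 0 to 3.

Let u = 3*r - 3, so du = 3 dr. When r = 0, u = -3; when r = 3, u = 6.
The integral becomes ∫ sin(u) du from -3 to 6, with antiderivative -cos(u).
Back in r: F(r) = -cos(3*r - 3).
Then F(3) - F(0) = (-cos(6)) - (-cos(3)) = cos(3) - cos(6).

cos(3) - cos(6)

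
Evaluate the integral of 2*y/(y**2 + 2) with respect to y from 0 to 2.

log(3)

Let u = y**2 + 2, so du = 2*y dy. When y = 0, u = 2; when y = 2, u = 6.
The integral becomes ∫ 1/u du from 2 to 6, with antiderivative log(u).
Back in y: F(y) = log(y**2 + 2).
Then F(2) - F(0) = (log(6)) - (log(2)) = log(3).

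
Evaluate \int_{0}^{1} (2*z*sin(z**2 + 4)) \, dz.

Let u = z**2 + 4, so du = 2*z dz. When z = 0, u = 4; when z = 1, u = 5.
The integral becomes ∫ sin(u) du from 4 to 5, with antiderivative -cos(u).
Back in z: F(z) = -cos(z**2 + 4).
Then F(1) - F(0) = (-cos(5)) - (-cos(4)) = cos(4) - cos(5).

cos(4) - cos(5)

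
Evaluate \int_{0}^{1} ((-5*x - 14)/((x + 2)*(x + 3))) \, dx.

Factor the denominator: x**2 + 5*x + 6 = (x + 3)(x + 2).
Partial fractions: (-5*x - 14)/((x + 2)*(x + 3)) = -1/(x + 3) - 4/(x + 2).
An antiderivative is F(x) = -4*log(x + 2) - log(x + 3).
Then F(1) - F(0) = (-4*log(3) - 2*log(2)) - (-log(48)) = log(4/27).

log(4/27)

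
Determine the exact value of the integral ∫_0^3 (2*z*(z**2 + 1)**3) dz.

9999/4

Let u = z**2 + 1, so du = 2*z dz. When z = 0, u = 1; when z = 3, u = 10.
The integral becomes ∫ u**3 du from 1 to 10, with antiderivative u**4/4.
Back in z: F(z) = (z**2 + 1)**4/4.
Then F(3) - F(0) = (2500) - (1/4) = 9999/4.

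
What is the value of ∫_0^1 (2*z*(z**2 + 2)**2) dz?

Let u = z**2 + 2, so du = 2*z dz. When z = 0, u = 2; when z = 1, u = 3.
The integral becomes ∫ u**2 du from 2 to 3, with antiderivative u**3/3.
Back in z: F(z) = (z**2 + 2)**3/3.
Then F(1) - F(0) = (9) - (8/3) = 19/3.

19/3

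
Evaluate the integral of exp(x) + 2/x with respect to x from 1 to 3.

-exp(1) + log(9) + exp(3)

An antiderivative is F(x) = exp(x) + 2*log(x).
Then F(3) - F(1) = (log(9) + exp(3)) - (exp(1)) = -exp(1) + log(9) + exp(3).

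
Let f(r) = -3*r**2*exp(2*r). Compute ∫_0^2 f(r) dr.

3/4 - 15*exp(4)/4

Integrate by parts twice (u = r^2, dv = -3*exp(2*r) dr).
An antiderivative is F(r) = (-6*r**2 + 6*r - 3)*exp(2*r)/4.
Then F(2) - F(0) = (-15*exp(4)/4) - (-3/4) = 3/4 - 15*exp(4)/4.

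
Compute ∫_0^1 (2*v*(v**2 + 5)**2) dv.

91/3

Let u = v**2 + 5, so du = 2*v dv. When v = 0, u = 5; when v = 1, u = 6.
The integral becomes ∫ u**2 du from 5 to 6, with antiderivative u**3/3.
Back in v: F(v) = (v**2 + 5)**3/3.
Then F(1) - F(0) = (72) - (125/3) = 91/3.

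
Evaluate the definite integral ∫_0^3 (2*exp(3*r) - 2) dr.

-20/3 + 2*exp(9)/3

An antiderivative is F(r) = 2*exp(3*r)/3 - 2*r.
Then F(3) - F(0) = (-6 + 2*exp(9)/3) - (2/3) = -20/3 + 2*exp(9)/3.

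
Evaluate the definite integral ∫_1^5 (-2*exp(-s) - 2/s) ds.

An antiderivative is F(s) = -2*log(s) + 2*exp(-s).
Then F(5) - F(1) = (-2*log(5) + 2*exp(-5)) - (2*exp(-1)) = -2*log(5) - 2*exp(-1) + 2*exp(-5).

-2*log(5) - 2*exp(-1) + 2*exp(-5)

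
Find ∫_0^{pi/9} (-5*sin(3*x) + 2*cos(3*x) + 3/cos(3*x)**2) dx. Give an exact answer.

An antiderivative is F(x) = 2*sin(3*x)/3 + 5*cos(3*x)/3 + tan(3*x).
Then F(pi/9) - F(0) = (5/6 + 4*sqrt(3)/3) - (5/3) = -5/6 + 4*sqrt(3)/3.

-5/6 + 4*sqrt(3)/3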